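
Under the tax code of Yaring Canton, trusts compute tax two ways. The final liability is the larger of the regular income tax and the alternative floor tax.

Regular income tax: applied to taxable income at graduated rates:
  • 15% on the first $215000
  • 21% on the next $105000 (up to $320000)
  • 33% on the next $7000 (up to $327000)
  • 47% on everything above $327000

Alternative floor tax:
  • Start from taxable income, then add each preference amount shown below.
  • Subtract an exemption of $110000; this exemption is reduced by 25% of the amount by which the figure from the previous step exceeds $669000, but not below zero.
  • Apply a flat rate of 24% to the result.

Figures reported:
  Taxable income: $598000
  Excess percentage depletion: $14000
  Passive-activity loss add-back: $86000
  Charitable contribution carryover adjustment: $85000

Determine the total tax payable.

Regular income tax:
  $215000 × 15% = $32250
  $105000 × 21% = $22050
  $7000 × 33% = $2310
  $271000 × 47% = $127370
  → $183980

Alternative floor tax:
  Adjusted income: $598000 + $14000 + $86000 + $85000 = $783000
  Exemption: $110000 − 25% × ($783000 − $669000) = $110000 − $28500 = $81500
  Base: $783000 − $81500 = $701500
  $701500 × 24% = $168360

$183980 > $168360, so the regular income tax governs.

$183980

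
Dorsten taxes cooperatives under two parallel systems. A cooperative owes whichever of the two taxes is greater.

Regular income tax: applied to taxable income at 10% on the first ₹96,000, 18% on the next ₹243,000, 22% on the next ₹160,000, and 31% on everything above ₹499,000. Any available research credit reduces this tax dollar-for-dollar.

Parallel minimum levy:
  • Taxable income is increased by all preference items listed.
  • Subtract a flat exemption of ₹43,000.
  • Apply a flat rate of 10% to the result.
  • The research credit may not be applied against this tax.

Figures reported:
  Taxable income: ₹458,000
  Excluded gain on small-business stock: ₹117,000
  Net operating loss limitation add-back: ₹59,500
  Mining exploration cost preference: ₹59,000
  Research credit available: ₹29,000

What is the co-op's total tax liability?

₹65,050

Parallel minimum levy:
  Adjusted income: ₹458,000 + ₹117,000 + ₹59,500 + ₹59,000 = ₹693,500
  Less exemption ₹43,000 → base ₹650,500
  ₹650,500 × 10% = ₹65,050

Regular income tax:
  ₹96,000 × 10% = ₹9,600
  ₹243,000 × 18% = ₹43,740
  ₹119,000 × 22% = ₹26,180
  → ₹79,520
  Less research credit ₹29,000 → ₹50,520

₹65,050 > ₹50,520, so the parallel minimum levy is the binding amount.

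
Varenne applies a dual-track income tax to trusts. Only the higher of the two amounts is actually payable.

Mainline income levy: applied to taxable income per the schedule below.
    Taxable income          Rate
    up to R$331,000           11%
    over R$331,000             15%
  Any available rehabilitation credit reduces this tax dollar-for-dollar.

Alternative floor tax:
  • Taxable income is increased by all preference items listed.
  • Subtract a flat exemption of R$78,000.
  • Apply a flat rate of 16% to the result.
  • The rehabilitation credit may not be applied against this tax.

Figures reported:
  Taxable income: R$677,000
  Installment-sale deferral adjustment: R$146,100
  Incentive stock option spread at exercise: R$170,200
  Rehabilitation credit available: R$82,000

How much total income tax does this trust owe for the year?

R$146,448

Mainline income levy:
  R$331,000 × 11% = R$36,410
  R$346,000 × 15% = R$51,900
  → R$88,310
  Less rehabilitation credit R$82,000 → R$6,310

Alternative floor tax:
  Adjusted income: R$677,000 + R$146,100 + R$170,200 = R$993,300
  Less exemption R$78,000 → base R$915,300
  R$915,300 × 16% = R$146,448

R$146,448 > R$6,310, so the alternative floor tax is the binding amount.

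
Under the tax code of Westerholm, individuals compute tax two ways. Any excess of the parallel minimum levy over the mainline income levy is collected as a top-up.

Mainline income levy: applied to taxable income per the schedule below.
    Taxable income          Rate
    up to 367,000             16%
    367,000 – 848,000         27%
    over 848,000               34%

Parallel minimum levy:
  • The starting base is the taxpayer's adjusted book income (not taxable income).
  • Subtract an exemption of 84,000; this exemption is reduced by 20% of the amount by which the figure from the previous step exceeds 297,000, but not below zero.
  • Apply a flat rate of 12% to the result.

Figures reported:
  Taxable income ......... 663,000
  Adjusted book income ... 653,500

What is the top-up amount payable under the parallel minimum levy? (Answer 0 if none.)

Parallel minimum levy:
  Base (adjusted book income): 653,500
  Exemption: 84,000 − 20% × (653,500 − 297,000) = 84,000 − 71,300 = 12,700
  Base: 653,500 − 12,700 = 640,800
  640,800 × 12% = 76,896

Mainline income levy:
  367,000 × 16% = 58,720
  296,000 × 27% = 79,920
  → 138,640

76,896 ≤ 138,640, so no add-on is due.

0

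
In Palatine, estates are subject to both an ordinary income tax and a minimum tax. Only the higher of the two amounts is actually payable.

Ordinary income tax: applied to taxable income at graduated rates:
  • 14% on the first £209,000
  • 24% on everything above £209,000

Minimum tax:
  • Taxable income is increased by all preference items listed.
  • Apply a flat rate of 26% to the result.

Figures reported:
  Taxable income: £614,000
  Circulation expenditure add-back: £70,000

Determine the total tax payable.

£177,840

Ordinary income tax:
  £209,000 × 14% = £29,260
  £405,000 × 24% = £97,200
  → £126,460

Minimum tax:
  Adjusted income: £614,000 + £70,000 = £684,000
  £684,000 × 26% = £177,840

£177,840 > £126,460, so the minimum tax is the binding amount.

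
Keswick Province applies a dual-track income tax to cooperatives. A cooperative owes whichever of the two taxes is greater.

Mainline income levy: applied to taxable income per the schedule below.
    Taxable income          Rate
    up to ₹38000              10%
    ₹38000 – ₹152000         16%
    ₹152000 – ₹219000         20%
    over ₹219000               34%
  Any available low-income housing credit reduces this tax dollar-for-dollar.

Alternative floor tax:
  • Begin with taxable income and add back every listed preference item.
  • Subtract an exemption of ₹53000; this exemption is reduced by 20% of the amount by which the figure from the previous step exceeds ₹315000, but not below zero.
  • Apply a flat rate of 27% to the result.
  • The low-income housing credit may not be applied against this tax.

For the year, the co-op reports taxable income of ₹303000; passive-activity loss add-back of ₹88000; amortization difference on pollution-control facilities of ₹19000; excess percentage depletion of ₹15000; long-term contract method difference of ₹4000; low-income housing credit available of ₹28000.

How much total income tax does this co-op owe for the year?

₹107676

Alternative floor tax:
  Adjusted income: ₹303000 + ₹88000 + ₹19000 + ₹15000 + ₹4000 = ₹429000
  Exemption: ₹53000 − 20% × (₹429000 − ₹315000) = ₹53000 − ₹22800 = ₹30200
  Base: ₹429000 − ₹30200 = ₹398800
  ₹398800 × 27% = ₹107676

Mainline income levy:
  ₹38000 × 10% = ₹3800
  ₹114000 × 16% = ₹18240
  ₹67000 × 20% = ₹13400
  ₹84000 × 34% = ₹28560
  → ₹64000
  Less low-income housing credit ₹28000 → ₹36000

₹107676 > ₹36000, so the alternative floor tax is the binding amount.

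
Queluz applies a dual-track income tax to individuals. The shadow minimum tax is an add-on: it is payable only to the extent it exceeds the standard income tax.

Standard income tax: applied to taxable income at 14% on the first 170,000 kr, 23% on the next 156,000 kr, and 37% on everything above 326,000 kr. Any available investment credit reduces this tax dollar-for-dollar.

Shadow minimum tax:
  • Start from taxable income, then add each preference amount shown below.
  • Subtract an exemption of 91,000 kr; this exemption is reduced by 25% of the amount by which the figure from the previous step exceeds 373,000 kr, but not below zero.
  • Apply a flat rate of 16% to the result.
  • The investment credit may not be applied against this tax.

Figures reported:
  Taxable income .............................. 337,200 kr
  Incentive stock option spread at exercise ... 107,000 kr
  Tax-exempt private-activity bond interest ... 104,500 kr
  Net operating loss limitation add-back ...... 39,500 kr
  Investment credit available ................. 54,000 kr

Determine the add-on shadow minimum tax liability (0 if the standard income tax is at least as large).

78,336 kr

Shadow minimum tax:
  Adjusted income: 337,200 kr + 107,000 kr + 104,500 kr + 39,500 kr = 588,200 kr
  Exemption: 91,000 kr − 25% × (588,200 kr − 373,000 kr) = 91,000 kr − 53,800 kr = 37,200 kr
  Base: 588,200 kr − 37,200 kr = 551,000 kr
  551,000 kr × 16% = 88,160 kr

Standard income tax:
  170,000 kr × 14% = 23,800 kr
  156,000 kr × 23% = 35,880 kr
  11,200 kr × 37% = 4,144 kr
  → 63,824 kr
  Less investment credit 54,000 kr → 9,824 kr

Excess of shadow minimum tax over standard income tax: 88,160 kr − 9,824 kr = 78,336 kr.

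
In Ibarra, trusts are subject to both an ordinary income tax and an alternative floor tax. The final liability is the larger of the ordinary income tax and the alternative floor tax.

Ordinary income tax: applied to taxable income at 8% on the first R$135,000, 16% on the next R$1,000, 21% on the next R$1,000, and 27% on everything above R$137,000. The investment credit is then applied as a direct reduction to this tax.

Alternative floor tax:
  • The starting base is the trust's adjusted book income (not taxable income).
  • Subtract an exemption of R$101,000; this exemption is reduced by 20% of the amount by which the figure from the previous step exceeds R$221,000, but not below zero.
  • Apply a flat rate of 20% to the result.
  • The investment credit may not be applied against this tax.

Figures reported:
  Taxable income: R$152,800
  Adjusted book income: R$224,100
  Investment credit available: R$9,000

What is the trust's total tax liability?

R$24,744

Alternative floor tax:
  Base (adjusted book income): R$224,100
  Exemption: R$101,000 − 20% × (R$224,100 − R$221,000) = R$101,000 − R$620 = R$100,380
  Base: R$224,100 − R$100,380 = R$123,720
  R$123,720 × 20% = R$24,744

Ordinary income tax:
  R$135,000 × 8% = R$10,800
  R$1,000 × 16% = R$160
  R$1,000 × 21% = R$210
  R$15,800 × 27% = R$4,266
  → R$15,436
  Less investment credit R$9,000 → R$6,436

R$24,744 > R$6,436, so the alternative floor tax is the binding amount.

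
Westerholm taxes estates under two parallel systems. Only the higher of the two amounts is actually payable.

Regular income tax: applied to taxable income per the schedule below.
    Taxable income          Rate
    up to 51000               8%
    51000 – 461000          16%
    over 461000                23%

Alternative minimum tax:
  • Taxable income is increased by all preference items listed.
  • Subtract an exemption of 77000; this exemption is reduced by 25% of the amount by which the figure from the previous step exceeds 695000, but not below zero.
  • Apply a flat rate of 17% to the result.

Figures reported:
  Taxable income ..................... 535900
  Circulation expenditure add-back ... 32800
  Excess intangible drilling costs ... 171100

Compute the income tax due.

Regular income tax:
  51000 × 8% = 4080
  410000 × 16% = 65600
  74900 × 23% = 17227
  → 86907

Alternative minimum tax:
  Adjusted income: 535900 + 32800 + 171100 = 739800
  Exemption: 77000 − 25% × (739800 − 695000) = 77000 − 11200 = 65800
  Base: 739800 − 65800 = 674000
  674000 × 17% = 114580

114580 > 86907, so the alternative minimum tax is the binding amount.

114580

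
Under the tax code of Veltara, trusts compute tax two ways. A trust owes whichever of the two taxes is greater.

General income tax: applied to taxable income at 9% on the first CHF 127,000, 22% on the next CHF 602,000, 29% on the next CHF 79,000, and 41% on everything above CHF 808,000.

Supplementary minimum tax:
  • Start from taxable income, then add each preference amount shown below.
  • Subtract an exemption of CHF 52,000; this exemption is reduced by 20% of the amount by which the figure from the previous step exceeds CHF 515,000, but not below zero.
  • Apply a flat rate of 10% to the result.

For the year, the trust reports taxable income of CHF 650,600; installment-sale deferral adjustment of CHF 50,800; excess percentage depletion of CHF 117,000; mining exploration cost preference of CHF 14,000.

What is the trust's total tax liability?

General income tax:
  CHF 127,000 × 9% = CHF 11,430
  CHF 523,600 × 22% = CHF 115,192
  → CHF 126,622

Supplementary minimum tax:
  Adjusted income: CHF 650,600 + CHF 50,800 + CHF 117,000 + CHF 14,000 = CHF 832,400
  Exemption: 20% × (CHF 832,400 − CHF 515,000) = CHF 63,480 ≥ CHF 52,000, so the exemption is fully phased out
  Base: CHF 832,400 − CHF 0 = CHF 832,400
  CHF 832,400 × 10% = CHF 83,240

CHF 126,622 > CHF 83,240, so the general income tax governs.

CHF 126,622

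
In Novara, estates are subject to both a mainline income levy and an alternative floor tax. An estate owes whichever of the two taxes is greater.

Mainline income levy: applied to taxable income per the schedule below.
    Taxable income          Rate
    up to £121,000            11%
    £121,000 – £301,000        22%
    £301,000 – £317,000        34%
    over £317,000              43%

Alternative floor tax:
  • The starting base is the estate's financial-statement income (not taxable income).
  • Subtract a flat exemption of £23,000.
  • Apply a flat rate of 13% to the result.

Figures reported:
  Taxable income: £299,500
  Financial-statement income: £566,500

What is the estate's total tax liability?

Alternative floor tax:
  Base (financial-statement income): £566,500
  Less exemption £23,000 → base £543,500
  £543,500 × 13% = £70,655

Mainline income levy:
  £121,000 × 11% = £13,310
  £178,500 × 22% = £39,270
  → £52,580

£70,655 > £52,580, so the alternative floor tax is the binding amount.

£70,655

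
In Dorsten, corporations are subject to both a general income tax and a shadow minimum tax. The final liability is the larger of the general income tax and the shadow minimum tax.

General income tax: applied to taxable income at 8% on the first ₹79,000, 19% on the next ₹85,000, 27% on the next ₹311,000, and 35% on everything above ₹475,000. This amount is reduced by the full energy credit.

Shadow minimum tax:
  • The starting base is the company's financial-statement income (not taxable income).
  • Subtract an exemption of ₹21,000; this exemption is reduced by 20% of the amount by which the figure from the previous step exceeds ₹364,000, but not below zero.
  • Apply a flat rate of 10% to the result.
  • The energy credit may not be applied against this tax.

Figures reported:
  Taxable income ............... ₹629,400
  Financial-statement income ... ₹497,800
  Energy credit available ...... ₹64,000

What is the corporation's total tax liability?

General income tax:
  ₹79,000 × 8% = ₹6,320
  ₹85,000 × 19% = ₹16,150
  ₹311,000 × 27% = ₹83,970
  ₹154,400 × 35% = ₹54,040
  → ₹160,480
  Less energy credit ₹64,000 → ₹96,480

Shadow minimum tax:
  Base (financial-statement income): ₹497,800
  Exemption: 20% × (₹497,800 − ₹364,000) = ₹26,760 ≥ ₹21,000, so the exemption is fully phased out
  Base: ₹497,800 − ₹0 = ₹497,800
  ₹497,800 × 10% = ₹49,780

₹96,480 > ₹49,780, so the general income tax governs.

₹96,480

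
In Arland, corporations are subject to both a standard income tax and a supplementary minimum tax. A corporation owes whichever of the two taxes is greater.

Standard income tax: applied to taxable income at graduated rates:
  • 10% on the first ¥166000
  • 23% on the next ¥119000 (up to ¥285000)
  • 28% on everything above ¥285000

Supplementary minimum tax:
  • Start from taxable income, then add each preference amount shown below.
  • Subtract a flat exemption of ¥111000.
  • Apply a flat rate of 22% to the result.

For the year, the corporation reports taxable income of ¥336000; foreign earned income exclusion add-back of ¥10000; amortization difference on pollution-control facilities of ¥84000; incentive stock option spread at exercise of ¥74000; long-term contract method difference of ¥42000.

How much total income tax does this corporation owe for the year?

¥95700

Standard income tax:
  ¥166000 × 10% = ¥16600
  ¥119000 × 23% = ¥27370
  ¥51000 × 28% = ¥14280
  → ¥58250

Supplementary minimum tax:
  Adjusted income: ¥336000 + ¥10000 + ¥84000 + ¥74000 + ¥42000 = ¥546000
  Less exemption ¥111000 → base ¥435000
  ¥435000 × 22% = ¥95700

¥95700 > ¥58250, so the supplementary minimum tax is the binding amount.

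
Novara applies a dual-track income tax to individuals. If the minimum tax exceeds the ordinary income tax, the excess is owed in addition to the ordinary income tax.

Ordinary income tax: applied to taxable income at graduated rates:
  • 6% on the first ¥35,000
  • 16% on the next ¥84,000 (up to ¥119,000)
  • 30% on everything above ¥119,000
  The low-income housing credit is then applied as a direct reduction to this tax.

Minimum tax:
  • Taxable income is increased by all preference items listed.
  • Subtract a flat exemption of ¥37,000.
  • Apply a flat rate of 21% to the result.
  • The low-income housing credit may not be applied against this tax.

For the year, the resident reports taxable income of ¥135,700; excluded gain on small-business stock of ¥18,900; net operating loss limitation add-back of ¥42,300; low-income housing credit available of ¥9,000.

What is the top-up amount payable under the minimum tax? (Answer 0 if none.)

¥22,029

Minimum tax:
  Adjusted income: ¥135,700 + ¥18,900 + ¥42,300 = ¥196,900
  Less exemption ¥37,000 → base ¥159,900
  ¥159,900 × 21% = ¥33,579

Ordinary income tax:
  ¥35,000 × 6% = ¥2,100
  ¥84,000 × 16% = ¥13,440
  ¥16,700 × 30% = ¥5,010
  → ¥20,550
  Less low-income housing credit ¥9,000 → ¥11,550

Excess of minimum tax over ordinary income tax: ¥33,579 − ¥11,550 = ¥22,029.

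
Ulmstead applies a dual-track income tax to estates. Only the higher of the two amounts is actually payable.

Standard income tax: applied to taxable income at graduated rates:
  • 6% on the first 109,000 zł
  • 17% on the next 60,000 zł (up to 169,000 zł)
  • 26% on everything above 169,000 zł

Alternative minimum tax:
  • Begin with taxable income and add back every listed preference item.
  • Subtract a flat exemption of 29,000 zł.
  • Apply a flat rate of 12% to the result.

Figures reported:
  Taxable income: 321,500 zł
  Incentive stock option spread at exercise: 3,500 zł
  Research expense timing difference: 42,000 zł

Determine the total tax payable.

56,390 zł

Alternative minimum tax:
  Adjusted income: 321,500 zł + 3,500 zł + 42,000 zł = 367,000 zł
  Less exemption 29,000 zł → base 338,000 zł
  338,000 zł × 12% = 40,560 zł

Standard income tax:
  109,000 zł × 6% = 6,540 zł
  60,000 zł × 17% = 10,200 zł
  152,500 zł × 26% = 39,650 zł
  → 56,390 zł

56,390 zł > 40,560 zł, so the standard income tax governs.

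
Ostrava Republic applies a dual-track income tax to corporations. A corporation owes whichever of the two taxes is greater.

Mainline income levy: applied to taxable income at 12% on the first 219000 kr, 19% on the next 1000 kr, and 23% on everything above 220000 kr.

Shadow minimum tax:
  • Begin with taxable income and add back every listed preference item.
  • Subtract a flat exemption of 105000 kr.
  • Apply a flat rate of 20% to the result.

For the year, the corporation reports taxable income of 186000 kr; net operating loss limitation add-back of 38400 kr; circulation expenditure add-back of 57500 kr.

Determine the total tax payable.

Shadow minimum tax:
  Adjusted income: 186000 kr + 38400 kr + 57500 kr = 281900 kr
  Less exemption 105000 kr → base 176900 kr
  176900 kr × 20% = 35380 kr

Mainline income levy:
  186000 kr × 12% = 22320 kr

35380 kr > 22320 kr, so the shadow minimum tax is the binding amount.

35380 kr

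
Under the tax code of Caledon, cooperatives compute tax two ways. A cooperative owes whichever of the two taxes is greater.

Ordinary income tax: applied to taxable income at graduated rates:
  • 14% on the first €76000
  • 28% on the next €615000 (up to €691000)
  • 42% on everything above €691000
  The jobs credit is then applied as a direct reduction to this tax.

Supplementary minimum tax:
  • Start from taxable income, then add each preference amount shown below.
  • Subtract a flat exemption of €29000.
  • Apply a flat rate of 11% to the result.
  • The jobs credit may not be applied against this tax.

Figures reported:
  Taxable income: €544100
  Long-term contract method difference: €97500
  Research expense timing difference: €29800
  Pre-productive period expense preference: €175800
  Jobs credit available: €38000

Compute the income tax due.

Supplementary minimum tax:
  Adjusted income: €544100 + €97500 + €29800 + €175800 = €847200
  Less exemption €29000 → base €818200
  €818200 × 11% = €90002

Ordinary income tax:
  €76000 × 14% = €10640
  €468100 × 28% = €131068
  → €141708
  Less jobs credit €38000 → €103708

€103708 > €90002, so the ordinary income tax governs.

€103708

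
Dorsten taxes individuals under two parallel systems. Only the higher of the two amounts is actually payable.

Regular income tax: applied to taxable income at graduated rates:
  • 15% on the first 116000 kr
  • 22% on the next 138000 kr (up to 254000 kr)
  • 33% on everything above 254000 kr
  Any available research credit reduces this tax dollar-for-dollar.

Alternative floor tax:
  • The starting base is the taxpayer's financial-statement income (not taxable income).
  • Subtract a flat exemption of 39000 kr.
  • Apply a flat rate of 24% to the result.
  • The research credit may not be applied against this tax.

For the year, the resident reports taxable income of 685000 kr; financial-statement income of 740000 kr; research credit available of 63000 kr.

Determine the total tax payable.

Alternative floor tax:
  Base (financial-statement income): 740000 kr
  Less exemption 39000 kr → base 701000 kr
  701000 kr × 24% = 168240 kr

Regular income tax:
  116000 kr × 15% = 17400 kr
  138000 kr × 22% = 30360 kr
  431000 kr × 33% = 142230 kr
  → 189990 kr
  Less research credit 63000 kr → 126990 kr

168240 kr > 126990 kr, so the alternative floor tax is the binding amount.

168240 kr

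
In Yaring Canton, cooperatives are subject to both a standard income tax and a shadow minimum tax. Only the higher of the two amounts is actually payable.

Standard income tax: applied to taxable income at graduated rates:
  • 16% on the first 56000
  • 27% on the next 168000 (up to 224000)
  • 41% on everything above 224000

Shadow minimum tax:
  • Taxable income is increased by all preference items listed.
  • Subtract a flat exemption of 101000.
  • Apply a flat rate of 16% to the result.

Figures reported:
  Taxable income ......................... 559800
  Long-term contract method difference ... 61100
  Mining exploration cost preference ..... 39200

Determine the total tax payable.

191998

Standard income tax:
  56000 × 16% = 8960
  168000 × 27% = 45360
  335800 × 41% = 137678
  → 191998

Shadow minimum tax:
  Adjusted income: 559800 + 61100 + 39200 = 660100
  Less exemption 101000 → base 559100
  559100 × 16% = 89456

191998 > 89456, so the standard income tax governs.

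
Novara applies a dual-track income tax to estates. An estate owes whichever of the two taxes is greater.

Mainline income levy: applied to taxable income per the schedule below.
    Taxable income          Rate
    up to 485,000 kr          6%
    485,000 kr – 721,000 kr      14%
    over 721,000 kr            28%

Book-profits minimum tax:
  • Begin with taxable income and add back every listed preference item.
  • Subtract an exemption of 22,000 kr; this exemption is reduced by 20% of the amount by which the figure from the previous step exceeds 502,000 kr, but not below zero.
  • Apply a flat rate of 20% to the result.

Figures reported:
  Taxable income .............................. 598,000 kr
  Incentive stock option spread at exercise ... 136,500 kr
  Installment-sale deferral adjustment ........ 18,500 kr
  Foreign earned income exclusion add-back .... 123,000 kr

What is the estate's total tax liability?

Mainline income levy:
  485,000 kr × 6% = 29,100 kr
  113,000 kr × 14% = 15,820 kr
  → 44,920 kr

Book-profits minimum tax:
  Adjusted income: 598,000 kr + 136,500 kr + 18,500 kr + 123,000 kr = 876,000 kr
  Exemption: 20% × (876,000 kr − 502,000 kr) = 74,800 kr ≥ 22,000 kr, so the exemption is fully phased out
  Base: 876,000 kr − 0 kr = 876,000 kr
  876,000 kr × 20% = 175,200 kr

175,200 kr > 44,920 kr, so the book-profits minimum tax is the binding amount.

175,200 kr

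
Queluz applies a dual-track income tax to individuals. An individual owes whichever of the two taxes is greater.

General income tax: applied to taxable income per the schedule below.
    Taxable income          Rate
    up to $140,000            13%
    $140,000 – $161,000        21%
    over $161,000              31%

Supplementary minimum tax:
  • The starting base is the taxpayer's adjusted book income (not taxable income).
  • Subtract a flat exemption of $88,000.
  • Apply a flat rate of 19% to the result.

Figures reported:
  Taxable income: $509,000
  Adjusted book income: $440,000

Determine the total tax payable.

$130,490

Supplementary minimum tax:
  Base (adjusted book income): $440,000
  Less exemption $88,000 → base $352,000
  $352,000 × 19% = $66,880

General income tax:
  $140,000 × 13% = $18,200
  $21,000 × 21% = $4,410
  $348,000 × 31% = $107,880
  → $130,490

$130,490 > $66,880, so the general income tax governs.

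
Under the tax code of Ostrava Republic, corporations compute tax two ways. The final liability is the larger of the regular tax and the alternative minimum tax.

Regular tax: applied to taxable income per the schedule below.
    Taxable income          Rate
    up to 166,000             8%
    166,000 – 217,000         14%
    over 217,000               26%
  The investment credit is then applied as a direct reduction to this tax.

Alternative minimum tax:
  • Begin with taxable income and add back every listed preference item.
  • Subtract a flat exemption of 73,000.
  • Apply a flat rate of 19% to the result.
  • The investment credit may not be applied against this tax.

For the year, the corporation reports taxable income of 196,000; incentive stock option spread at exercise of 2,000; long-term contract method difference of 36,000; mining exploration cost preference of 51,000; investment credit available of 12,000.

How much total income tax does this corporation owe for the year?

Regular tax:
  166,000 × 8% = 13,280
  30,000 × 14% = 4,200
  → 17,480
  Less investment credit 12,000 → 5,480

Alternative minimum tax:
  Adjusted income: 196,000 + 2,000 + 36,000 + 51,000 = 285,000
  Less exemption 73,000 → base 212,000
  212,000 × 19% = 40,280

40,280 > 5,480, so the alternative minimum tax is the binding amount.

40,280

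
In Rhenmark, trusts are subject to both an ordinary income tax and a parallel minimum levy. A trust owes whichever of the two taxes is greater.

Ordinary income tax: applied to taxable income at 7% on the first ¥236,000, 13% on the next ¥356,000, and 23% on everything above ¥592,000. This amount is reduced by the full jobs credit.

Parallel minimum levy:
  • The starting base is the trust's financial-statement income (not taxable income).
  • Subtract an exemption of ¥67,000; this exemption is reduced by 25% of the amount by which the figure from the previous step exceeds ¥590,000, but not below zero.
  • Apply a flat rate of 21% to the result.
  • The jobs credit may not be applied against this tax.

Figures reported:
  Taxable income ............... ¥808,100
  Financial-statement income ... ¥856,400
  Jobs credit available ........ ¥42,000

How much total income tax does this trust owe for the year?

Ordinary income tax:
  ¥236,000 × 7% = ¥16,520
  ¥356,000 × 13% = ¥46,280
  ¥216,100 × 23% = ¥49,703
  → ¥112,503
  Less jobs credit ¥42,000 → ¥70,503

Parallel minimum levy:
  Base (financial-statement income): ¥856,400
  Exemption: ¥67,000 − 25% × (¥856,400 − ¥590,000) = ¥67,000 − ¥66,600 = ¥400
  Base: ¥856,400 − ¥400 = ¥856,000
  ¥856,000 × 21% = ¥179,760

¥179,760 > ¥70,503, so the parallel minimum levy is the binding amount.

¥179,760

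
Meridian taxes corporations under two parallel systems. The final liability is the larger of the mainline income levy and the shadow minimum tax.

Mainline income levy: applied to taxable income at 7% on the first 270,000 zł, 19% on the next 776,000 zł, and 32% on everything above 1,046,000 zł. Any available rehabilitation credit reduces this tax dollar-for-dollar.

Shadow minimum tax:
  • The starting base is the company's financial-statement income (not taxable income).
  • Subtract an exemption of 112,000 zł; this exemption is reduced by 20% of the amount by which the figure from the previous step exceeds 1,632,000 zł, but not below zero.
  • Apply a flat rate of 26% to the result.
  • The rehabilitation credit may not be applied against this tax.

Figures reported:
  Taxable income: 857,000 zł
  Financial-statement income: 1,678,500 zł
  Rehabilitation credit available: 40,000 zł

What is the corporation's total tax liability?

Mainline income levy:
  270,000 zł × 7% = 18,900 zł
  587,000 zł × 19% = 111,530 zł
  → 130,430 zł
  Less rehabilitation credit 40,000 zł → 90,430 zł

Shadow minimum tax:
  Base (financial-statement income): 1,678,500 zł
  Exemption: 112,000 zł − 20% × (1,678,500 zł − 1,632,000 zł) = 112,000 zł − 9,300 zł = 102,700 zł
  Base: 1,678,500 zł − 102,700 zł = 1,575,800 zł
  1,575,800 zł × 26% = 409,708 zł

409,708 zł > 90,430 zł, so the shadow minimum tax is the binding amount.

409,708 zł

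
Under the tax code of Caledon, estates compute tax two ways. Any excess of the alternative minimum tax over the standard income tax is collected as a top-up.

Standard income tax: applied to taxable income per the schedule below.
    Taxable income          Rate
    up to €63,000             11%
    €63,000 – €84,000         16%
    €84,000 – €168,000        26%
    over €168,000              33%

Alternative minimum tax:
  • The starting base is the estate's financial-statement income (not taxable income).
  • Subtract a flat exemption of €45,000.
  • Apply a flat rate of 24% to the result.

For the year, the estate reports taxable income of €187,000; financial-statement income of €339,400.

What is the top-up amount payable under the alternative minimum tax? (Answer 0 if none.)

€32,256

Standard income tax:
  €63,000 × 11% = €6,930
  €21,000 × 16% = €3,360
  €84,000 × 26% = €21,840
  €19,000 × 33% = €6,270
  → €38,400

Alternative minimum tax:
  Base (financial-statement income): €339,400
  Less exemption €45,000 → base €294,400
  €294,400 × 24% = €70,656

Excess of alternative minimum tax over standard income tax: €70,656 − €38,400 = €32,256.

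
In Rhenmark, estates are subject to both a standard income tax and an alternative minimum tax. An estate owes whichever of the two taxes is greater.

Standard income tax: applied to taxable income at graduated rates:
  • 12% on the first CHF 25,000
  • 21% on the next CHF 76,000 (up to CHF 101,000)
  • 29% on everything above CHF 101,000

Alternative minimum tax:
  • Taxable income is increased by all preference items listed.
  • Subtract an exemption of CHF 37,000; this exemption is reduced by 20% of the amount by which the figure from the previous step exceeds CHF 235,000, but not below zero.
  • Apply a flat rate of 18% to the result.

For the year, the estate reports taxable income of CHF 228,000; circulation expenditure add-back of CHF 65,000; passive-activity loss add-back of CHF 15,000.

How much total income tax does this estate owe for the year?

Standard income tax:
  CHF 25,000 × 12% = CHF 3,000
  CHF 76,000 × 21% = CHF 15,960
  CHF 127,000 × 29% = CHF 36,830
  → CHF 55,790

Alternative minimum tax:
  Adjusted income: CHF 228,000 + CHF 65,000 + CHF 15,000 = CHF 308,000
  Exemption: CHF 37,000 − 20% × (CHF 308,000 − CHF 235,000) = CHF 37,000 − CHF 14,600 = CHF 22,400
  Base: CHF 308,000 − CHF 22,400 = CHF 285,600
  CHF 285,600 × 18% = CHF 51,408

CHF 55,790 > CHF 51,408, so the standard income tax governs.

CHF 55,790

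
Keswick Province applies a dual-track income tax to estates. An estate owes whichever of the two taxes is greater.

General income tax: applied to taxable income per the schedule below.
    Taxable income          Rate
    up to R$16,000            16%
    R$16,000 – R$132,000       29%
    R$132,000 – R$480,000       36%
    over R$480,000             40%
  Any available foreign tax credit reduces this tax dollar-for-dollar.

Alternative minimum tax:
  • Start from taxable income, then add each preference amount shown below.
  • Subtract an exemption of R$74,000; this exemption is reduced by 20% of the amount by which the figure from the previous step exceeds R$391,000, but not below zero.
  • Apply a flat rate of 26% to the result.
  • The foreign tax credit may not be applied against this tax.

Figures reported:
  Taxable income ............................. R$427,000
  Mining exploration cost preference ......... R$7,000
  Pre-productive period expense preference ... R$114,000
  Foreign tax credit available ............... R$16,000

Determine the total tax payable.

R$131,404

Alternative minimum tax:
  Adjusted income: R$427,000 + R$7,000 + R$114,000 = R$548,000
  Exemption: R$74,000 − 20% × (R$548,000 − R$391,000) = R$74,000 − R$31,400 = R$42,600
  Base: R$548,000 − R$42,600 = R$505,400
  R$505,400 × 26% = R$131,404

General income tax:
  R$16,000 × 16% = R$2,560
  R$116,000 × 29% = R$33,640
  R$295,000 × 36% = R$106,200
  → R$142,400
  Less foreign tax credit R$16,000 → R$126,400

R$131,404 > R$126,400, so the alternative minimum tax is the binding amount.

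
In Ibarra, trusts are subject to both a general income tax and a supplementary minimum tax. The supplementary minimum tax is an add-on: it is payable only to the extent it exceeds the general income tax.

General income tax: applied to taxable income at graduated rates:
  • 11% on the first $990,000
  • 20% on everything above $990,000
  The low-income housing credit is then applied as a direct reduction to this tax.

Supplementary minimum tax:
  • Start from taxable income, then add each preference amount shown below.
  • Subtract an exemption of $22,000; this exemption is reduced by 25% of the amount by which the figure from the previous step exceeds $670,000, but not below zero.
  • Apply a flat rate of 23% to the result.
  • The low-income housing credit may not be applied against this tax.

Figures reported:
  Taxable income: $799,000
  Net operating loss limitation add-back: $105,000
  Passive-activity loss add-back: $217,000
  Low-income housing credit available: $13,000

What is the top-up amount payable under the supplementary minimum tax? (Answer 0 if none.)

Supplementary minimum tax:
  Adjusted income: $799,000 + $105,000 + $217,000 = $1,121,000
  Exemption: 25% × ($1,121,000 − $670,000) = $112,750 ≥ $22,000, so the exemption is fully phased out
  Base: $1,121,000 − $0 = $1,121,000
  $1,121,000 × 23% = $257,830

General income tax:
  $799,000 × 11% = $87,890
  Less low-income housing credit $13,000 → $74,890

Excess of supplementary minimum tax over general income tax: $257,830 − $74,890 = $182,940.

$182,940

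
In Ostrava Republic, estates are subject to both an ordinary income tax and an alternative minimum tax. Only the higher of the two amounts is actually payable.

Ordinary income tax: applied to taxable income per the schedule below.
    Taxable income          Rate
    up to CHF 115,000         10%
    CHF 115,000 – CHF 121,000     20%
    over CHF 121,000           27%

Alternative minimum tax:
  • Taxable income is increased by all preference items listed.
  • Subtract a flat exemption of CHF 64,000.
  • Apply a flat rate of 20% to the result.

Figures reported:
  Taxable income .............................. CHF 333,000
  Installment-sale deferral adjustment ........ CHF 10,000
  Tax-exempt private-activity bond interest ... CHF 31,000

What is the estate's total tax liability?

Ordinary income tax:
  CHF 115,000 × 10% = CHF 11,500
  CHF 6,000 × 20% = CHF 1,200
  CHF 212,000 × 27% = CHF 57,240
  → CHF 69,940

Alternative minimum tax:
  Adjusted income: CHF 333,000 + CHF 10,000 + CHF 31,000 = CHF 374,000
  Less exemption CHF 64,000 → base CHF 310,000
  CHF 310,000 × 20% = CHF 62,000

CHF 69,940 > CHF 62,000, so the ordinary income tax governs.

CHF 69,940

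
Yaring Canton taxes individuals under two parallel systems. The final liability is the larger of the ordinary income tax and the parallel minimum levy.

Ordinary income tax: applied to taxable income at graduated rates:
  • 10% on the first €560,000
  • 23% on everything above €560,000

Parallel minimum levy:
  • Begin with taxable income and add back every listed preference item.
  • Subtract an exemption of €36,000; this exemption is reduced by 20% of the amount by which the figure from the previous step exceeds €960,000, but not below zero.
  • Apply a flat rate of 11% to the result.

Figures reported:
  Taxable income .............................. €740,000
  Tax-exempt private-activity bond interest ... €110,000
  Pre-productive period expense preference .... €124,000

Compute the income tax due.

€103,488

Ordinary income tax:
  €560,000 × 10% = €56,000
  €180,000 × 23% = €41,400
  → €97,400

Parallel minimum levy:
  Adjusted income: €740,000 + €110,000 + €124,000 = €974,000
  Exemption: €36,000 − 20% × (€974,000 − €960,000) = €36,000 − €2,800 = €33,200
  Base: €974,000 − €33,200 = €940,800
  €940,800 × 11% = €103,488

€103,488 > €97,400, so the parallel minimum levy is the binding amount.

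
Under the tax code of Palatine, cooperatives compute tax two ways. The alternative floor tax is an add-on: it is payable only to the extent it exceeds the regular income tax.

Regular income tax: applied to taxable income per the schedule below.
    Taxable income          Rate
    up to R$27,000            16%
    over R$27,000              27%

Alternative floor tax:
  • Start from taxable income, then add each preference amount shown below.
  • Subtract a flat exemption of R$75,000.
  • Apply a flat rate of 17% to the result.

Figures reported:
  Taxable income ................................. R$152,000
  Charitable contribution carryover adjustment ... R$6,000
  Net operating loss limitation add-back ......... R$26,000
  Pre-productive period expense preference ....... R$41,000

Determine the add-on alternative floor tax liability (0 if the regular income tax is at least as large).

Regular income tax:
  R$27,000 × 16% = R$4,320
  R$125,000 × 27% = R$33,750
  → R$38,070

Alternative floor tax:
  Adjusted income: R$152,000 + R$6,000 + R$26,000 + R$41,000 = R$225,000
  Less exemption R$75,000 → base R$150,000
  R$150,000 × 17% = R$25,500

R$25,500 ≤ R$38,070, so no add-on is due.

R$0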